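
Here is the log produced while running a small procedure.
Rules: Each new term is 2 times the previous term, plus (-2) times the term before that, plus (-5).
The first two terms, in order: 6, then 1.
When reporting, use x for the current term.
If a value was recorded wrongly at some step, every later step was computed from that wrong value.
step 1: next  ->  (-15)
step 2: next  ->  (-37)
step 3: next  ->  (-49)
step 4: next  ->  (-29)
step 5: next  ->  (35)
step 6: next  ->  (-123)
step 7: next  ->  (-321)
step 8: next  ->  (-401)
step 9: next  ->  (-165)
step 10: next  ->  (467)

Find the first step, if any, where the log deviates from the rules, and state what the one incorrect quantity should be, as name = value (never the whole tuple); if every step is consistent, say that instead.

Step 1: x = 2*(1) + (-2)*(6) + (-5) = -15 — checks out.
Step 2: x = 2*(-15) + (-2)*(1) + (-5) = -37 — consistent with the log.
Step 3: x = 2*(-37) + (-2)*(-15) + (-5) = -49 — checks out.
Step 4: x = 2*(-49) + (-2)*(-37) + (-5) = -29 — no discrepancy.
Step 5: x = 2*(-29) + (-2)*(-49) + (-5) = 35 — same as recorded.
Step 6: x = 2*(35) + (-2)*(-29) + (-5) = 123 — the entry is off here.
That makes step 6 the first incorrect line — x = 123 is what it should show.

step 6, x = 123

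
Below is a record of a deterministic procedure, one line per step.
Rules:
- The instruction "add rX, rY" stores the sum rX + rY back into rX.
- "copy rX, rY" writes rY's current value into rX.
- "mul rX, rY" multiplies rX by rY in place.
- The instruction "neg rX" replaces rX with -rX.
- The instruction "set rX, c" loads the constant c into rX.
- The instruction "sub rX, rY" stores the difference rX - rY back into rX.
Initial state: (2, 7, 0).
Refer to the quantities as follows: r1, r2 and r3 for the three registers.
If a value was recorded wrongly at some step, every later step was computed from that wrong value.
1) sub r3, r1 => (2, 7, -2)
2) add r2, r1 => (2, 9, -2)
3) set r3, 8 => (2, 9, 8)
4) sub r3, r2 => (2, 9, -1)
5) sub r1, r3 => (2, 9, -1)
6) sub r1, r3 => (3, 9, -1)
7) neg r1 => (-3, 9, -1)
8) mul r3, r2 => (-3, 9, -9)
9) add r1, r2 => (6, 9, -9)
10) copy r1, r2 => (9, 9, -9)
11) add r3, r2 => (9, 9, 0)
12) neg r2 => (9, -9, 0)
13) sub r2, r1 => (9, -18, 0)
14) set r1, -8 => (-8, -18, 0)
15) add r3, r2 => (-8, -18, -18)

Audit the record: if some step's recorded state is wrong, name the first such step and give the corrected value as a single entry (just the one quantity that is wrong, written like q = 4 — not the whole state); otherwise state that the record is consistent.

step 5, r1 = 3

Step 1: r3 = 0 - 2 = -2 — confirmed correct.
Step 2: r2 = 7 + 2 = 9 — exactly as logged.
Step 3: r3 = 8 — agrees with the record.
Step 4: r3 = 8 - 9 = -1 — in agreement.
Step 5: r1 = 2 - -1 = 3 — the entry is off here.
Conclusion: step 5 carries the first error; the entry should be r1 = 3.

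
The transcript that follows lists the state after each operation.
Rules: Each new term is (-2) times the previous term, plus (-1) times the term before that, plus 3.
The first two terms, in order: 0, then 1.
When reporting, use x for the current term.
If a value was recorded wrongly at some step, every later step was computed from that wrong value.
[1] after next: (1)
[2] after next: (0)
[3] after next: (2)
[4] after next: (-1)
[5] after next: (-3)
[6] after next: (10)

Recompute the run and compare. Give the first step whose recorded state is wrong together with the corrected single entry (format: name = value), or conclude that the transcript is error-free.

Step 1: x = -2*(1) + (-1)*(0) + (3) = 1 — same as recorded.
Step 2: x = -2*(1) + (-1)*(1) + (3) = 0 — confirmed correct.
Step 3: x = -2*(0) + (-1)*(1) + (3) = 2 — exactly as logged.
Step 4: x = -2*(2) + (-1)*(0) + (3) = -1 — agrees with the transcript.
Step 5: x = -2*(-1) + (-1)*(2) + (3) = 3 — the recorded entry deviates here.
Step 5 is the first one off; corrected, x = 3.

step 5, x = 3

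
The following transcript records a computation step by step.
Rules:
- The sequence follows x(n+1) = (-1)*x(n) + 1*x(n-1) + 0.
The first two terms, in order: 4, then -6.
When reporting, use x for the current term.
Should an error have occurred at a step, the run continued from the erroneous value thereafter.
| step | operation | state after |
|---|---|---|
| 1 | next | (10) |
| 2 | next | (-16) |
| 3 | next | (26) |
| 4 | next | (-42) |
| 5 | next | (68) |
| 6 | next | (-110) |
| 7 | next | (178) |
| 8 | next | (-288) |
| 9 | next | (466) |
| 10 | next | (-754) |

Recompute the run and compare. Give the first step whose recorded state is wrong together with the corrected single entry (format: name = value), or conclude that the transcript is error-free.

1. x = -1*(-6) + (1)*(4) + (0) = 10 (no discrepancy)
2. x = -1*(10) + (1)*(-6) + (0) = -16 (no discrepancy)
3. x = -1*(-16) + (1)*(10) + (0) = 26 (confirmed correct)
4. x = -1*(26) + (1)*(-16) + (0) = -42 (checks out)
5. x = -1*(-42) + (1)*(26) + (0) = 68 (same as recorded)
6. x = -1*(68) + (1)*(-42) + (0) = -110 (same as recorded)
7. x = -1*(-110) + (1)*(68) + (0) = 178 (verified)
8. x = -1*(178) + (1)*(-110) + (0) = -288 (same as recorded)
9. x = -1*(-288) + (1)*(178) + (0) = 466 (exactly as logged)
10. x = -1*(466) + (1)*(-288) + (0) = -754 (no discrepancy)
The whole run recomputes cleanly — no discrepancies.

no error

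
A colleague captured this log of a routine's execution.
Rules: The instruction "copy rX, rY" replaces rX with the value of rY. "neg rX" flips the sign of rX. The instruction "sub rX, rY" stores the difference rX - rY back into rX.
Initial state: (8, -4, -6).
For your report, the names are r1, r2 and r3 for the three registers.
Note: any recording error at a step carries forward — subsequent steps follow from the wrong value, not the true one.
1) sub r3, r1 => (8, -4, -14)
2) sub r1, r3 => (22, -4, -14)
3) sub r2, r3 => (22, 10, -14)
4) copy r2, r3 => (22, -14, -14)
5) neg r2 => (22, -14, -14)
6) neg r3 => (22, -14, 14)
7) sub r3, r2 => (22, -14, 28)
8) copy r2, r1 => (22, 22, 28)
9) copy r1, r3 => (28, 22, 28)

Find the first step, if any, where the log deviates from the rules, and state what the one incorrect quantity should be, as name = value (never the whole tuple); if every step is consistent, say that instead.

Recomputing the run from the initial state:
step 1: r1 = 8, r2 = -4, r3 = -14
step 2: r1 = 22, r2 = -4, r3 = -14
step 3: r1 = 22, r2 = 10, r3 = -14
step 4: r1 = 22, r2 = -14, r3 = -14
step 5: r1 = 22, r2 = 14, r3 = -14
step 6: r1 = 22, r2 = 14, r3 = 14
step 7: r1 = 22, r2 = 14, r3 = 0
step 8: r1 = 22, r2 = 22, r3 = 0
step 9: r1 = 0, r2 = 22, r3 = 0
The first disagreement with the log is at step 5, where the value should be r2 = 14.

step 5, r2 = 14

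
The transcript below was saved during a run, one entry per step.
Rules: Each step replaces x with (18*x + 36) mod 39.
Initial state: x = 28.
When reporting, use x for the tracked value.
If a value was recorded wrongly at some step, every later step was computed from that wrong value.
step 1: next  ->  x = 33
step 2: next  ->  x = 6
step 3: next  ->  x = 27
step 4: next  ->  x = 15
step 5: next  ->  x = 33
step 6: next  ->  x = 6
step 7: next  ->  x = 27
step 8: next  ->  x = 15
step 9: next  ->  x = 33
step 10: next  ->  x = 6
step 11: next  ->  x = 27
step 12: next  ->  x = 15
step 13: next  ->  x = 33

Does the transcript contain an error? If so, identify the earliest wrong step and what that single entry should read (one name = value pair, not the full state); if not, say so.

no error

1. x = (18*28 + 36) mod 39 = 33 (no discrepancy)
2. x = (18*33 + 36) mod 39 = 6 (verified)
3. x = (18*6 + 36) mod 39 = 27 (no discrepancy)
4. x = (18*27 + 36) mod 39 = 15 (in agreement)
5. x = (18*15 + 36) mod 39 = 33 (no discrepancy)
6. x = (18*33 + 36) mod 39 = 6 (same as recorded)
7. x = (18*6 + 36) mod 39 = 27 (consistent with the transcript)
8. x = (18*27 + 36) mod 39 = 15 (same as recorded)
9. x = (18*15 + 36) mod 39 = 33 (confirmed correct)
10. x = (18*33 + 36) mod 39 = 6 (exactly as logged)
11. x = (18*6 + 36) mod 39 = 27 (confirmed correct)
12. x = (18*27 + 36) mod 39 = 15 (verified)
13. x = (18*15 + 36) mod 39 = 33 (consistent with the transcript)
Each recorded entry agrees with the recomputation.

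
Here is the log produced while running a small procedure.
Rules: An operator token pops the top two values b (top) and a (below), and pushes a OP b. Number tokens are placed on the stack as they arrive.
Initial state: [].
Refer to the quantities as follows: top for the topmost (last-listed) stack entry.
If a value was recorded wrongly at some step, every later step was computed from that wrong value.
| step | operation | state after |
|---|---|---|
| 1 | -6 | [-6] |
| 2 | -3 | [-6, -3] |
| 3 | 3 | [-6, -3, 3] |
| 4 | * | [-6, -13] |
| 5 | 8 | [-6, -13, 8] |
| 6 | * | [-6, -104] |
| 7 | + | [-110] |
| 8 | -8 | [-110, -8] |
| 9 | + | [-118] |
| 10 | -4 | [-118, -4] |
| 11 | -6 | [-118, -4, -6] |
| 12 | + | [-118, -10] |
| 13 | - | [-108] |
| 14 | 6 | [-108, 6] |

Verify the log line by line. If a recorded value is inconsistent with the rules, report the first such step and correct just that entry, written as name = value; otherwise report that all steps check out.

Recomputing the run from the initial state:
step 1: [-6]
step 2: [-6, -3]
step 3: [-6, -3, 3]
step 4: [-6, -9]
step 5: [-6, -9, 8]
step 6: [-6, -72]
step 7: [-78]
step 8: [-78, -8]
step 9: [-86]
step 10: [-86, -4]
step 11: [-86, -4, -6]
step 12: [-86, -10]
step 13: [-76]
step 14: [-76, 6]
The first disagreement with the log is at step 4, where the value should be top = -9.

step 4, top = -9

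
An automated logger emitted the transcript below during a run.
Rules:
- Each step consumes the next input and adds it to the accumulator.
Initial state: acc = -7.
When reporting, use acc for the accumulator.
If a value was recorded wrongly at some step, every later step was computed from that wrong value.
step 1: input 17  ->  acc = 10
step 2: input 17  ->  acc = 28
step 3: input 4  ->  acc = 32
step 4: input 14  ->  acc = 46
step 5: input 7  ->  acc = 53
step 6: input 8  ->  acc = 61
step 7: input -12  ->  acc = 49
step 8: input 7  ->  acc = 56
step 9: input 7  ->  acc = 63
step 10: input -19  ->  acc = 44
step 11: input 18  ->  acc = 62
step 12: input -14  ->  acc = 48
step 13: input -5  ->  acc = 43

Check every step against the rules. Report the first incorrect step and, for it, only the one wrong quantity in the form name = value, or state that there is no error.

Recomputing the run from the initial state:
step 1: acc = 10
step 2: acc = 27
step 3: acc = 31
step 4: acc = 45
step 5: acc = 52
step 6: acc = 60
step 7: acc = 48
step 8: acc = 55
step 9: acc = 62
step 10: acc = 43
step 11: acc = 61
step 12: acc = 47
step 13: acc = 42
The first disagreement with the transcript is at step 2, where the value should be acc = 27.

step 2, acc = 27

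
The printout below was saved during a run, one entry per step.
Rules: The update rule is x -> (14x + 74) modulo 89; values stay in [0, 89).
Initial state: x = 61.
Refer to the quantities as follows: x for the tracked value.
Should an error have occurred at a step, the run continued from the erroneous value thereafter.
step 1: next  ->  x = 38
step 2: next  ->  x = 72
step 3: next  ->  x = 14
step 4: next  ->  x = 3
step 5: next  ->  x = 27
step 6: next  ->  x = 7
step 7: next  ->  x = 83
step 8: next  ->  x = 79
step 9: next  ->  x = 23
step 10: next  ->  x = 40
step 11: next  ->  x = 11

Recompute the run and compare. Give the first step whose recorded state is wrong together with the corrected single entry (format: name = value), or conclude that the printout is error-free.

Step 1: x = (14*61 + 74) mod 89 = 38 — exactly as logged.
Step 2: x = (14*38 + 74) mod 89 = 72 — exactly as logged.
Step 3: x = (14*72 + 74) mod 89 = 14 — confirmed correct.
Step 4: x = (14*14 + 74) mod 89 = 3 — matches.
Step 5: x = (14*3 + 74) mod 89 = 27 — in agreement.
Step 6: x = (14*27 + 74) mod 89 = 7 — in agreement.
Step 7: x = (14*7 + 74) mod 89 = 83 — consistent with the printout.
Step 8: x = (14*83 + 74) mod 89 = 79 — consistent with the printout.
Step 9: x = (14*79 + 74) mod 89 = 23 — same as recorded.
Step 10: x = (14*23 + 74) mod 89 = 40 — no discrepancy.
Step 11: x = (14*40 + 74) mod 89 = 11 — in agreement.
Every step is consistent.

no error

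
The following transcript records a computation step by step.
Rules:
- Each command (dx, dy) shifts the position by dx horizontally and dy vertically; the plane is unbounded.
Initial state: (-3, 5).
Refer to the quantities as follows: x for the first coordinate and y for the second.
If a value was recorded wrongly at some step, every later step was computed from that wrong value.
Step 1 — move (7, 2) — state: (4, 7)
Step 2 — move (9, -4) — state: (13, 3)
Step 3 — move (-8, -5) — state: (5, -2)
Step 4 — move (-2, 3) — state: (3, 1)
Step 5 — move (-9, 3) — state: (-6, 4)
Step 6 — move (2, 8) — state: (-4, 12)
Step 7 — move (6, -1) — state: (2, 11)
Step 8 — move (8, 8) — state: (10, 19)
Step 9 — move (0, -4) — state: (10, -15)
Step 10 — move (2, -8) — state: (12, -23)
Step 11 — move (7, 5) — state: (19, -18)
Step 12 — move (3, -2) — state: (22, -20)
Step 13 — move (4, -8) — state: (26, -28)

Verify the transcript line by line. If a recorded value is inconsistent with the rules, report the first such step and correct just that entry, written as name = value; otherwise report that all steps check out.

step 9, y = 15

Recomputing the run from the initial state:
step 1: x = 4, y = 7
step 2: x = 13, y = 3
step 3: x = 5, y = -2
step 4: x = 3, y = 1
step 5: x = -6, y = 4
step 6: x = -4, y = 12
step 7: x = 2, y = 11
step 8: x = 10, y = 19
step 9: x = 10, y = 15
step 10: x = 12, y = 7
step 11: x = 19, y = 12
step 12: x = 22, y = 10
step 13: x = 26, y = 2
The first disagreement with the transcript is at step 9, where the value should be y = 15.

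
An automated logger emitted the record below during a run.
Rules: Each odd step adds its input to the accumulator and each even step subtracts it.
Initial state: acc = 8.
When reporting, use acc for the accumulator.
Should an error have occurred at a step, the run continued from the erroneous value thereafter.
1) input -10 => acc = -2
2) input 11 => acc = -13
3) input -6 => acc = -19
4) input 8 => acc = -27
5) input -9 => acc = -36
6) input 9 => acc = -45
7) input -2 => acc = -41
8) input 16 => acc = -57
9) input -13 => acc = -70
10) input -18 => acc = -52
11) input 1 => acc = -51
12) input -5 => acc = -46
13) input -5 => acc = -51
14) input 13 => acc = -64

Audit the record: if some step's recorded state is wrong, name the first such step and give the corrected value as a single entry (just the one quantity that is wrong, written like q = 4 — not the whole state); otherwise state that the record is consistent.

step 7, acc = -47

Recomputing the run from the initial state:
step 1: acc = -2
step 2: acc = -13
step 3: acc = -19
step 4: acc = -27
step 5: acc = -36
step 6: acc = -45
step 7: acc = -47
step 8: acc = -63
step 9: acc = -76
step 10: acc = -58
step 11: acc = -57
step 12: acc = -52
step 13: acc = -57
step 14: acc = -70
The first disagreement with the record is at step 7, where the value should be acc = -47.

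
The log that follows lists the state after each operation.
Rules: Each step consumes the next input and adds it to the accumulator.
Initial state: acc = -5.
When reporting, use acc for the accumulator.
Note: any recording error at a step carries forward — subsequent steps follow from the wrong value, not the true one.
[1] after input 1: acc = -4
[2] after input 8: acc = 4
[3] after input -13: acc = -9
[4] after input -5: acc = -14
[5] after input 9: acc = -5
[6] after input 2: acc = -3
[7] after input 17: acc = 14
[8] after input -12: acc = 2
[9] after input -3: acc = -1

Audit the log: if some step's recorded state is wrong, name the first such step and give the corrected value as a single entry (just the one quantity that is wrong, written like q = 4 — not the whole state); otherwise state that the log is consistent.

Recomputing the run from the initial state:
step 1: acc = -4
step 2: acc = 4
step 3: acc = -9
step 4: acc = -14
step 5: acc = -5
step 6: acc = -3
step 7: acc = 14
step 8: acc = 2
step 9: acc = -1
This matches the log at every step.

no error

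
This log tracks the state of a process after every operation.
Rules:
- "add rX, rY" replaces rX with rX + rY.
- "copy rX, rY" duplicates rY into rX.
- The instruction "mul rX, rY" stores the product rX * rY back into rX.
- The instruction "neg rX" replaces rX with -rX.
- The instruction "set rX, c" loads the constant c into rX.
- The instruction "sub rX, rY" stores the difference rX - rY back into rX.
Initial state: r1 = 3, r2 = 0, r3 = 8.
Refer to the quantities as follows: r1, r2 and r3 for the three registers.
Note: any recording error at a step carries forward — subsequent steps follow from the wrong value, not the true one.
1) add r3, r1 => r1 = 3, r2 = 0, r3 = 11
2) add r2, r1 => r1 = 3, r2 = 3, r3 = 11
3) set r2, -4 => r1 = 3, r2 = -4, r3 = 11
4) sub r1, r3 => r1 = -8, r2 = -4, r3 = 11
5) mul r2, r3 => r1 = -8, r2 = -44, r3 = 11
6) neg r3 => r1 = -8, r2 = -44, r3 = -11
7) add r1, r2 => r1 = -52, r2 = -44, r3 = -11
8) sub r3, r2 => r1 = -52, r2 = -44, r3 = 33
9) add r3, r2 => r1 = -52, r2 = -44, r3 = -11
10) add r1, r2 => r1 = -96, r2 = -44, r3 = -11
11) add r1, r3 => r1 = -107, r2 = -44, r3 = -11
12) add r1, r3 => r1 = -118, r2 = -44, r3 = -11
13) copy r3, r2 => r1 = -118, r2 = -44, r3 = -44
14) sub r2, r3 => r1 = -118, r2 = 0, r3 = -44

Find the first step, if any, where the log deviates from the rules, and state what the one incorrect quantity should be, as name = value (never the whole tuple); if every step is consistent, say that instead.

no error

Recomputing the run from the initial state:
step 1: r1 = 3, r2 = 0, r3 = 11
step 2: r1 = 3, r2 = 3, r3 = 11
step 3: r1 = 3, r2 = -4, r3 = 11
step 4: r1 = -8, r2 = -4, r3 = 11
step 5: r1 = -8, r2 = -44, r3 = 11
step 6: r1 = -8, r2 = -44, r3 = -11
step 7: r1 = -52, r2 = -44, r3 = -11
step 8: r1 = -52, r2 = -44, r3 = 33
step 9: r1 = -52, r2 = -44, r3 = -11
step 10: r1 = -96, r2 = -44, r3 = -11
step 11: r1 = -107, r2 = -44, r3 = -11
step 12: r1 = -118, r2 = -44, r3 = -11
step 13: r1 = -118, r2 = -44, r3 = -44
step 14: r1 = -118, r2 = 0, r3 = -44
This matches the log at every step.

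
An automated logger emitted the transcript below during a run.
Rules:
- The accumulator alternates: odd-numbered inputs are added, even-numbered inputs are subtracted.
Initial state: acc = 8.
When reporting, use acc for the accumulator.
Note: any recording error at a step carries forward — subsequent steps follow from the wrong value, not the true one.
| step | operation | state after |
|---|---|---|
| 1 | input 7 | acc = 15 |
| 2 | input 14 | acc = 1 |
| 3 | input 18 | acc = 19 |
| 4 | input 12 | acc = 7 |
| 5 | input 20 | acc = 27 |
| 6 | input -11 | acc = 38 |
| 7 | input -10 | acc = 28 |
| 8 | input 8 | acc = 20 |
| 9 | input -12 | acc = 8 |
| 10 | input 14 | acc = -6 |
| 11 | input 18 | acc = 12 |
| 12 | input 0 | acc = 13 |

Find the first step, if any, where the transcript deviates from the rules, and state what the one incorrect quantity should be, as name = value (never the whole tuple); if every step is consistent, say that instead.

step 1: acc = 8 + 7 = 15 -> consistent with the transcript
step 2: acc = 15 - 14 = 1 -> no discrepancy
step 3: acc = 1 + 18 = 19 -> exactly as logged
step 4: acc = 19 - 12 = 7 -> in agreement
step 5: acc = 7 + 20 = 27 -> exactly as logged
step 6: acc = 27 - -11 = 38 -> matches
step 7: acc = 38 + -10 = 28 -> exactly as logged
step 8: acc = 28 - 8 = 20 -> consistent with the transcript
step 9: acc = 20 + -12 = 8 -> agrees with the transcript
step 10: acc = 8 - 14 = -6 -> in agreement
step 11: acc = -6 + 18 = 12 -> checks out
step 12: acc = 12 - 0 = 12 -> the recorded entry deviates here
That makes step 12 the first incorrect line — acc = 12 is what it should show.

step 12, acc = 12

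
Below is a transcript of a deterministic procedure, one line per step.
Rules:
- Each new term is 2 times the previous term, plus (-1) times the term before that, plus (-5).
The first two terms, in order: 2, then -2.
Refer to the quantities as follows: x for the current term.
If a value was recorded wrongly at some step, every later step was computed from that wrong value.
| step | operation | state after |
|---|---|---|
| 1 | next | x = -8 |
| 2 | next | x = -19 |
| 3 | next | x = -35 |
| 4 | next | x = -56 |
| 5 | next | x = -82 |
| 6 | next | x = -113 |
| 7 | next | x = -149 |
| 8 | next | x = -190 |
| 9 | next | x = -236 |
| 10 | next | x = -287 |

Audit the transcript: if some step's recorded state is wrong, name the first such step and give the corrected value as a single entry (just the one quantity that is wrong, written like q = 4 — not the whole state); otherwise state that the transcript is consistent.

Recomputing the run from the initial state:
step 1: x = -11
step 2: x = -25
step 3: x = -44
step 4: x = -68
step 5: x = -97
step 6: x = -131
step 7: x = -170
step 8: x = -214
step 9: x = -263
step 10: x = -317
The first disagreement with the transcript is at step 1, where the value should be x = -11.

step 1, x = -11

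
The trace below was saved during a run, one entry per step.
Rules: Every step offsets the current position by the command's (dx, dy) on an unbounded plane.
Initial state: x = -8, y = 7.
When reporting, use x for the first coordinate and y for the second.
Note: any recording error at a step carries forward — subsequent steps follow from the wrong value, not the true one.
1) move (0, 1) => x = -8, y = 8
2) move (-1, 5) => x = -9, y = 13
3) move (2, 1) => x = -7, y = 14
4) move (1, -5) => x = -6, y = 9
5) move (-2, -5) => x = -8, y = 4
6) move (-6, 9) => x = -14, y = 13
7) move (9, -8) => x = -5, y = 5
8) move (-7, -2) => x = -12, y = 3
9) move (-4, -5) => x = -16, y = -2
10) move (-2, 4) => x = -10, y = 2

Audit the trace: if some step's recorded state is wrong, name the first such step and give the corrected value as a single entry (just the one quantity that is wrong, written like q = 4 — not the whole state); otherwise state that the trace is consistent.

step 10, x = -18

Step 1: x = -8 + (0) = -8, y = 7 + (1) = 8 — exactly as logged.
Step 2: x = -8 + (-1) = -9, y = 8 + (5) = 13 — in agreement.
Step 3: x = -9 + (2) = -7, y = 13 + (1) = 14 — no discrepancy.
Step 4: x = -7 + (1) = -6, y = 14 + (-5) = 9 — confirmed correct.
Step 5: x = -6 + (-2) = -8, y = 9 + (-5) = 4 — no discrepancy.
Step 6: x = -8 + (-6) = -14, y = 4 + (9) = 13 — in agreement.
Step 7: x = -14 + (9) = -5, y = 13 + (-8) = 5 — verified.
Step 8: x = -5 + (-7) = -12, y = 5 + (-2) = 3 — no discrepancy.
Step 9: x = -12 + (-4) = -16, y = 3 + (-5) = -2 — exactly as logged.
Step 10: x = -16 + (-2) = -18, y = -2 + (4) = 2 — the entry is off here.
First incorrect step: 10; the correct value is x = -18.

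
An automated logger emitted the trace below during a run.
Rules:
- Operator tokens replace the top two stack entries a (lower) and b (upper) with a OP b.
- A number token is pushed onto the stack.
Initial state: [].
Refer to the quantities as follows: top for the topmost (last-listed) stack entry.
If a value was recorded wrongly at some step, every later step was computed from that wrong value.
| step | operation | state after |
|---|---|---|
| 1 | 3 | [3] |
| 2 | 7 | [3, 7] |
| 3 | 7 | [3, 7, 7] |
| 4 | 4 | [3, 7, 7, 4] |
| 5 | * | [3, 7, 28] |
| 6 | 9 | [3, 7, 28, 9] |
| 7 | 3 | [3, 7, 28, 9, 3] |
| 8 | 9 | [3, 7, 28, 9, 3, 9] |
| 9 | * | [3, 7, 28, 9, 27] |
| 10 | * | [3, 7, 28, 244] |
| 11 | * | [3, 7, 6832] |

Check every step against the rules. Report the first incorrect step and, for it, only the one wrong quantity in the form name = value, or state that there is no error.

Recomputing the run from the initial state:
step 1: [3]
step 2: [3, 7]
step 3: [3, 7, 7]
step 4: [3, 7, 7, 4]
step 5: [3, 7, 28]
step 6: [3, 7, 28, 9]
step 7: [3, 7, 28, 9, 3]
step 8: [3, 7, 28, 9, 3, 9]
step 9: [3, 7, 28, 9, 27]
step 10: [3, 7, 28, 243]
step 11: [3, 7, 6804]
The first disagreement with the trace is at step 10, where the value should be top = 243.

step 10, top = 243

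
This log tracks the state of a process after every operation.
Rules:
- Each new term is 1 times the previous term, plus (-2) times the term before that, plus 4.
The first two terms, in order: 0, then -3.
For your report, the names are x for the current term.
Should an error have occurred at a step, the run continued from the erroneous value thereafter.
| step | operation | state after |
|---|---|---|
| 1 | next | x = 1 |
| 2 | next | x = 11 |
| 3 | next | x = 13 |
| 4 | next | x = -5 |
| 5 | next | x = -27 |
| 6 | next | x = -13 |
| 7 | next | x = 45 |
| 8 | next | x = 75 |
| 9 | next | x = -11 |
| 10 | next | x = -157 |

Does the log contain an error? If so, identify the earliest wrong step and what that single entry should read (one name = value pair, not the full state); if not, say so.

1. x = 1*(-3) + (-2)*(0) + (4) = 1 (verified)
2. x = 1*(1) + (-2)*(-3) + (4) = 11 (same as recorded)
3. x = 1*(11) + (-2)*(1) + (4) = 13 (matches)
4. x = 1*(13) + (-2)*(11) + (4) = -5 (verified)
5. x = 1*(-5) + (-2)*(13) + (4) = -27 (checks out)
6. x = 1*(-27) + (-2)*(-5) + (4) = -13 (consistent with the log)
7. x = 1*(-13) + (-2)*(-27) + (4) = 45 (checks out)
8. x = 1*(45) + (-2)*(-13) + (4) = 75 (exactly as logged)
9. x = 1*(75) + (-2)*(45) + (4) = -11 (consistent with the log)
10. x = 1*(-11) + (-2)*(75) + (4) = -157 (same as recorded)
Nothing is out of place; the run is error-free.

no error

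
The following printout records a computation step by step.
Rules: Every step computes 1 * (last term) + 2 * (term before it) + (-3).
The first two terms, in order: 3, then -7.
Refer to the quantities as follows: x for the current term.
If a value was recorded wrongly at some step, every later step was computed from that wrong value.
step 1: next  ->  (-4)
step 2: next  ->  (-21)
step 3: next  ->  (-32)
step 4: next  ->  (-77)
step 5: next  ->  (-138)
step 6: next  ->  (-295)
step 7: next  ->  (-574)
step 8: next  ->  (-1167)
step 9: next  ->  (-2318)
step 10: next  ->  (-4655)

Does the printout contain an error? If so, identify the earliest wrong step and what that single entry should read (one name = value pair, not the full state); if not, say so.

step 5, x = -144

step 1: x = 1*(-7) + (2)*(3) + (-3) = -4 -> same as recorded
step 2: x = 1*(-4) + (2)*(-7) + (-3) = -21 -> agrees with the printout
step 3: x = 1*(-21) + (2)*(-4) + (-3) = -32 -> checks out
step 4: x = 1*(-32) + (2)*(-21) + (-3) = -77 -> exactly as logged
step 5: x = 1*(-77) + (2)*(-32) + (-3) = -144 -> the recorded entry deviates here
Conclusion: step 5 carries the first error; the entry should be x = -144.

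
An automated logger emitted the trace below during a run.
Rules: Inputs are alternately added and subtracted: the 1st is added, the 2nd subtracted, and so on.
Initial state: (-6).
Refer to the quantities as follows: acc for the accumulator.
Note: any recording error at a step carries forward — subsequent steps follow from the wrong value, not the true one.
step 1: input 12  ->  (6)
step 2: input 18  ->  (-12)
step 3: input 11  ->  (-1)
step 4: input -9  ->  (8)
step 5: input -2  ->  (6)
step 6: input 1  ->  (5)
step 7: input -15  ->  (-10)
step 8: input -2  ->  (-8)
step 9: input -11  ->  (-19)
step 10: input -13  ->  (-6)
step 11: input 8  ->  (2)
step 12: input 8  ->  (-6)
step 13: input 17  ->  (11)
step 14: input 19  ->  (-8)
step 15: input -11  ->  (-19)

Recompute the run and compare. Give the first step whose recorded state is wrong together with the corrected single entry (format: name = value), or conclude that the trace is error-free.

no error

step 1: acc = -6 + 12 = 6 -> confirmed correct
step 2: acc = 6 - 18 = -12 -> exactly as logged
step 3: acc = -12 + 11 = -1 -> exactly as logged
step 4: acc = -1 - -9 = 8 -> confirmed correct
step 5: acc = 8 + -2 = 6 -> consistent with the trace
step 6: acc = 6 - 1 = 5 -> no discrepancy
step 7: acc = 5 + -15 = -10 -> same as recorded
step 8: acc = -10 - -2 = -8 -> matches
step 9: acc = -8 + -11 = -19 -> checks out
step 10: acc = -19 - -13 = -6 -> verified
step 11: acc = -6 + 8 = 2 -> verified
step 12: acc = 2 - 8 = -6 -> exactly as logged
step 13: acc = -6 + 17 = 11 -> verified
step 14: acc = 11 - 19 = -8 -> same as recorded
step 15: acc = -8 + -11 = -19 -> matches
All steps check out; nothing to correct.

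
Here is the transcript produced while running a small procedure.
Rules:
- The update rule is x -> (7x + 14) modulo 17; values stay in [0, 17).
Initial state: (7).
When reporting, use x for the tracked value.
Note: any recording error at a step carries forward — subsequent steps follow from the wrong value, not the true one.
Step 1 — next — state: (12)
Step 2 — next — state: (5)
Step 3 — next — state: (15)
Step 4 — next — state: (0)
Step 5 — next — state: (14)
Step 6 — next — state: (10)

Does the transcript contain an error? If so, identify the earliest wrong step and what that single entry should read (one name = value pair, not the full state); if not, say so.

step 2, x = 13

Recomputing the run from the initial state:
step 1: x = 12
step 2: x = 13
step 3: x = 3
step 4: x = 1
step 5: x = 4
step 6: x = 8
The first disagreement with the transcript is at step 2, where the value should be x = 13.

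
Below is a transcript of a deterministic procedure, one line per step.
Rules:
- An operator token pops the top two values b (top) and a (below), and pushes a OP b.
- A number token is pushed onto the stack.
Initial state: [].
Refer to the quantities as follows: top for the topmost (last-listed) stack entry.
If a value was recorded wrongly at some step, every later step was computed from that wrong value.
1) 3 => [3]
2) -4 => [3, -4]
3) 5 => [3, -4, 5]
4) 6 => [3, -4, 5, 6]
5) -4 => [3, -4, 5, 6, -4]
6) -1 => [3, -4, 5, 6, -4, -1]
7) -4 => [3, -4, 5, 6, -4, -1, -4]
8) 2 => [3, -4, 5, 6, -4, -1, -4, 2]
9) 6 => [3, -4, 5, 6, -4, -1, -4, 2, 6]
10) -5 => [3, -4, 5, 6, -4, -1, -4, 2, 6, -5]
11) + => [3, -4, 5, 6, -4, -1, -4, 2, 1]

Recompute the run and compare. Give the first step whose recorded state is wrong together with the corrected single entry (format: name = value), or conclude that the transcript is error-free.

1. push 3: top = 3 (exactly as logged)
2. push -4: top = -4 (matches)
3. push 5: top = 5 (agrees with the transcript)
4. push 6: top = 6 (consistent with the transcript)
5. push -4: top = -4 (consistent with the transcript)
6. push -1: top = -1 (same as recorded)
7. push -4: top = -4 (verified)
8. push 2: top = 2 (consistent with the transcript)
9. push 6: top = 6 (no discrepancy)
10. push -5: top = -5 (matches)
11. 6 + -5 = 1 (matches)
All entries verified; no error found.

no error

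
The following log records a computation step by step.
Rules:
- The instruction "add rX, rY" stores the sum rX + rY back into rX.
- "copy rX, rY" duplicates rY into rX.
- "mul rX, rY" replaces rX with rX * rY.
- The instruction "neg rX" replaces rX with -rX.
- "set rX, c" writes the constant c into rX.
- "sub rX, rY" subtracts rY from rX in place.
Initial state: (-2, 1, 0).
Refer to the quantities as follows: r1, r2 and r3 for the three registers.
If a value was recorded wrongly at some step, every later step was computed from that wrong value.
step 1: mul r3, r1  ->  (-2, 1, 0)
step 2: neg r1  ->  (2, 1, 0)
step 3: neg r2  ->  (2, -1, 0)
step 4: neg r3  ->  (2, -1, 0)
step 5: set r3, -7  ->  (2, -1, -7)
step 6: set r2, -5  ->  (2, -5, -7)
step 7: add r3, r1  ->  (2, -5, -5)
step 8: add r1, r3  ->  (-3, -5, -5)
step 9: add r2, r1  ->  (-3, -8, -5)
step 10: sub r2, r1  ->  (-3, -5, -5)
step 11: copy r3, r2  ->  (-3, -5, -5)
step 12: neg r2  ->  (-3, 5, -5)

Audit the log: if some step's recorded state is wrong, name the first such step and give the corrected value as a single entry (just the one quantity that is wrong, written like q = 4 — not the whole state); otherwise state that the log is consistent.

Step 1: r3 = 0 * -2 = 0 — in agreement.
Step 2: r1 = -(-2) = 2 — exactly as logged.
Step 3: r2 = -(1) = -1 — checks out.
Step 4: r3 = -(0) = 0 — consistent with the log.
Step 5: r3 = -7 — agrees with the log.
Step 6: r2 = -5 — checks out.
Step 7: r3 = -7 + 2 = -5 — in agreement.
Step 8: r1 = 2 + -5 = -3 — agrees with the log.
Step 9: r2 = -5 + -3 = -8 — no discrepancy.
Step 10: r2 = -8 - -3 = -5 — in agreement.
Step 11: r3 = -5 — agrees with the log.
Step 12: r2 = -(-5) = 5 — confirmed correct.
No step deviates from the rules.

no error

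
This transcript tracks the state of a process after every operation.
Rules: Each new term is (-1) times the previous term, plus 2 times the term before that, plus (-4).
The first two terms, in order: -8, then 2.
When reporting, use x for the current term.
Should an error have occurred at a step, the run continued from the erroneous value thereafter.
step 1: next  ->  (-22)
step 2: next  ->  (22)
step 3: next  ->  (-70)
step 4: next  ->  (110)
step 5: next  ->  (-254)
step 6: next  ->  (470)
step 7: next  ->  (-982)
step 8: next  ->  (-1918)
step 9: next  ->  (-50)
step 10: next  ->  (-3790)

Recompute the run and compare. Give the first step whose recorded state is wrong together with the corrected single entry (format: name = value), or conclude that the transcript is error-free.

1. x = -1*(2) + (2)*(-8) + (-4) = -22 (confirmed correct)
2. x = -1*(-22) + (2)*(2) + (-4) = 22 (checks out)
3. x = -1*(22) + (2)*(-22) + (-4) = -70 (exactly as logged)
4. x = -1*(-70) + (2)*(22) + (-4) = 110 (checks out)
5. x = -1*(110) + (2)*(-70) + (-4) = -254 (verified)
6. x = -1*(-254) + (2)*(110) + (-4) = 470 (consistent with the transcript)
7. x = -1*(470) + (2)*(-254) + (-4) = -982 (matches)
8. x = -1*(-982) + (2)*(470) + (-4) = 1918 (first mismatch against the transcript)
That makes step 8 the first incorrect line — x = 1918 is what it should show.

step 8, x = 1918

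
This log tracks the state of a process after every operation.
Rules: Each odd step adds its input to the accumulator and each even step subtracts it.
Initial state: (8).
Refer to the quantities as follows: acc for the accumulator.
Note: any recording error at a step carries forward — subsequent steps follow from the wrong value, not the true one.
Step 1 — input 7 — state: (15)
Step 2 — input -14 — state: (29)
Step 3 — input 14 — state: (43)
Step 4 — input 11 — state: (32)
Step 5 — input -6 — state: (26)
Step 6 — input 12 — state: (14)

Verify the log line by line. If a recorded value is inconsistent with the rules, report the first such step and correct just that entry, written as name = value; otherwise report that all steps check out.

no error

1. acc = 8 + 7 = 15 (no discrepancy)
2. acc = 15 - -14 = 29 (confirmed correct)
3. acc = 29 + 14 = 43 (confirmed correct)
4. acc = 43 - 11 = 32 (checks out)
5. acc = 32 + -6 = 26 (same as recorded)
6. acc = 26 - 12 = 14 (checks out)
All steps check out; nothing to correct.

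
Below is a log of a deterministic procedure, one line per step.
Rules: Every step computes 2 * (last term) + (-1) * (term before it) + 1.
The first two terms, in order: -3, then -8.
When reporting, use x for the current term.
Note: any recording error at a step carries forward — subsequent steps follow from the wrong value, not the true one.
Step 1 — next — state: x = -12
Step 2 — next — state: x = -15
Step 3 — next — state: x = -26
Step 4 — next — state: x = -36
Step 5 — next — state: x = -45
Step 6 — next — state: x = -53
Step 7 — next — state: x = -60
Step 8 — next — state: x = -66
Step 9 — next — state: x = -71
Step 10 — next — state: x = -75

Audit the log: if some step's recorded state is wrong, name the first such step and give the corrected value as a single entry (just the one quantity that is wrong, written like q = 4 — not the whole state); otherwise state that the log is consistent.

step 3, x = -17

step 1: x = 2*(-8) + (-1)*(-3) + (1) = -12 -> agrees with the log
step 2: x = 2*(-12) + (-1)*(-8) + (1) = -15 -> exactly as logged
step 3: x = 2*(-15) + (-1)*(-12) + (1) = -17 -> a discrepancy with the log
The audit stops at step 3: the recorded entry is wrong and should be x = -17.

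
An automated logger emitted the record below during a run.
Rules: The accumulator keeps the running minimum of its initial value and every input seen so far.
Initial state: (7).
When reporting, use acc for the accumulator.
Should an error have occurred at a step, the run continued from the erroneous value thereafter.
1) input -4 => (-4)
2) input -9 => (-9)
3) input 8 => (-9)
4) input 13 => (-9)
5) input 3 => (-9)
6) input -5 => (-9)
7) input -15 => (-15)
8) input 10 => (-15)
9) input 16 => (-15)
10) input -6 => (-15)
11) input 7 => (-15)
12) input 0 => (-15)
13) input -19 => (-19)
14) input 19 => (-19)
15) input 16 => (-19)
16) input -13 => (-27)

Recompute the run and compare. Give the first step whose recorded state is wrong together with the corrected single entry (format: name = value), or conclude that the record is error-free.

step 1: acc = min(7, -4) = -4 -> same as recorded
step 2: acc = min(-4, -9) = -9 -> confirmed correct
step 3: acc = min(-9, 8) = -9 -> no discrepancy
step 4: acc = min(-9, 13) = -9 -> agrees with the record
step 5: acc = min(-9, 3) = -9 -> consistent with the record
step 6: acc = min(-9, -5) = -9 -> in agreement
step 7: acc = min(-9, -15) = -15 -> same as recorded
step 8: acc = min(-15, 10) = -15 -> same as recorded
step 9: acc = min(-15, 16) = -15 -> agrees with the record
step 10: acc = min(-15, -6) = -15 -> matches
step 11: acc = min(-15, 7) = -15 -> agrees with the record
step 12: acc = min(-15, 0) = -15 -> verified
step 13: acc = min(-15, -19) = -19 -> consistent with the record
step 14: acc = min(-19, 19) = -19 -> agrees with the record
step 15: acc = min(-19, 16) = -19 -> checks out
step 16: acc = min(-19, -13) = -19 -> this is not what the record shows
The audit stops at step 16: the recorded entry is wrong and should be acc = -19.

step 16, acc = -19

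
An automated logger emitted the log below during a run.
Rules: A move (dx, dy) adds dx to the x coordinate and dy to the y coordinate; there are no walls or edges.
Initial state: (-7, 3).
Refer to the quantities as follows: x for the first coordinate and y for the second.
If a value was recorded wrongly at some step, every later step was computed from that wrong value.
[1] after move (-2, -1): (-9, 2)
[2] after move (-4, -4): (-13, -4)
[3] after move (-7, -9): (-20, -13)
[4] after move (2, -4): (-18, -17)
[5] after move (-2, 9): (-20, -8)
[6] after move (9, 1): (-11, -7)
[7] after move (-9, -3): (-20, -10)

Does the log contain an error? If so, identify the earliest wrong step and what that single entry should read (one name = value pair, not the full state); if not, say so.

Step 1: x = -7 + (-2) = -9, y = 3 + (-1) = 2 — in agreement.
Step 2: x = -9 + (-4) = -13, y = 2 + (-4) = -2 — the log has a different value.
So the first discrepancy is step 2, where the right value is y = -2.

step 2, y = -2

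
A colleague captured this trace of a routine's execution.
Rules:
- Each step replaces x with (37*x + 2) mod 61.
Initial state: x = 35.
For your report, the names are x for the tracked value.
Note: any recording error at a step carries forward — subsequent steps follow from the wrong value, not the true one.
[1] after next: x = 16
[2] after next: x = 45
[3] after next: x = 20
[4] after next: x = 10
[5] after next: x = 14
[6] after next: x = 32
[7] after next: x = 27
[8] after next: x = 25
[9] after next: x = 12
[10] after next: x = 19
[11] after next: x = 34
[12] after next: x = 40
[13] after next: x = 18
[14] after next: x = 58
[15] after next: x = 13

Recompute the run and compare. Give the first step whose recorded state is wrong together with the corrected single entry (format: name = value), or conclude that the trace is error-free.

1. x = (37*35 + 2) mod 61 = 16 (consistent with the trace)
2. x = (37*16 + 2) mod 61 = 45 (confirmed correct)
3. x = (37*45 + 2) mod 61 = 20 (checks out)
4. x = (37*20 + 2) mod 61 = 10 (in agreement)
5. x = (37*10 + 2) mod 61 = 6 (this is not what the trace shows)
The audit stops at step 5: the recorded entry is wrong and should be x = 6.

step 5, x = 6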